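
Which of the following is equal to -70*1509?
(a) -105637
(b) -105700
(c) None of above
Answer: c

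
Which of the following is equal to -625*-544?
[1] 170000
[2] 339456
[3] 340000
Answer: 3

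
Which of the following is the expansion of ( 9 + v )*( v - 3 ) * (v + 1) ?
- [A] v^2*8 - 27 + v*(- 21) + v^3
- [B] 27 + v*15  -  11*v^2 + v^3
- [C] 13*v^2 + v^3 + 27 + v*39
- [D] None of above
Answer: D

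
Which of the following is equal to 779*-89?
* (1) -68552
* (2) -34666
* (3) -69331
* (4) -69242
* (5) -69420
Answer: 3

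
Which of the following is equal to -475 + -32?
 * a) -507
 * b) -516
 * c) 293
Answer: a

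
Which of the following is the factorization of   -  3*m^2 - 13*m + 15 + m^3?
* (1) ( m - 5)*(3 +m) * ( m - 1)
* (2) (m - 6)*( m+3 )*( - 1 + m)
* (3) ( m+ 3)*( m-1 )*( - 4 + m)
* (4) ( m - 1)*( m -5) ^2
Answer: 1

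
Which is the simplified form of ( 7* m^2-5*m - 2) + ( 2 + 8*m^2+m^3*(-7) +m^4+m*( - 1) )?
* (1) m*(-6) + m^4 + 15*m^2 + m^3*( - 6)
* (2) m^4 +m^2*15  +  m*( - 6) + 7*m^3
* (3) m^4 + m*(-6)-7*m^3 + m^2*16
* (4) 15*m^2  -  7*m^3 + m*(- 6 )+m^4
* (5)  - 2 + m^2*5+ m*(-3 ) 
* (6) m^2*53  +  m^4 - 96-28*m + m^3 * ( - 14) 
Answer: 4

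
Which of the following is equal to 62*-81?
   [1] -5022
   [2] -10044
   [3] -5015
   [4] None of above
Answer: 1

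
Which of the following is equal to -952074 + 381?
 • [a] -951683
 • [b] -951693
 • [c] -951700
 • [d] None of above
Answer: b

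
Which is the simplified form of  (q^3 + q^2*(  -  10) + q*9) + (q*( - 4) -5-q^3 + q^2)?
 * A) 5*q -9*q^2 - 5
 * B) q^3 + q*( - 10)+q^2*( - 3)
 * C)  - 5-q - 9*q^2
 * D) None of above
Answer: A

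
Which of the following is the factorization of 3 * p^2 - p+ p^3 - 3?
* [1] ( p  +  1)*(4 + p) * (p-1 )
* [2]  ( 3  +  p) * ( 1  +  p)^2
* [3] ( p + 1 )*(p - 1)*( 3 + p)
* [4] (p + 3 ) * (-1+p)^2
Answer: 3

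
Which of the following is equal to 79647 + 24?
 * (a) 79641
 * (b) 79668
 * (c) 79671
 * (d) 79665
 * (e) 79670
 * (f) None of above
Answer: c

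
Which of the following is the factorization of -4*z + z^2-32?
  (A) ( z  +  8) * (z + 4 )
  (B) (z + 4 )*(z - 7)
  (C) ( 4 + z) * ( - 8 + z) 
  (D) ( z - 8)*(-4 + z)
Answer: C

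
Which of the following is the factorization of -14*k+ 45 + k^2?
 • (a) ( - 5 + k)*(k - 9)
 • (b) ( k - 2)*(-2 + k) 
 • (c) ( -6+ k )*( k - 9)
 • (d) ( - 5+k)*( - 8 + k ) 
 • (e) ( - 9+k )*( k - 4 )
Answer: a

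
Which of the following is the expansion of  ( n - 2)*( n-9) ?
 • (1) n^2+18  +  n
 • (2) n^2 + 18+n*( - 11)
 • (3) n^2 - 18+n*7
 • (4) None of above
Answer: 2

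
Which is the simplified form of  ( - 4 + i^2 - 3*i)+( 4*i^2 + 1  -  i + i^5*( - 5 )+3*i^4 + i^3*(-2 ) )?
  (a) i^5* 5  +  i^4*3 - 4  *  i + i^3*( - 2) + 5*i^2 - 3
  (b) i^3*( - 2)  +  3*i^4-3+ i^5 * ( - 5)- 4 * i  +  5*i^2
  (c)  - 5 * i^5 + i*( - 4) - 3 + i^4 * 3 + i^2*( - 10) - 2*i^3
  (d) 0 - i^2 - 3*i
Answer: b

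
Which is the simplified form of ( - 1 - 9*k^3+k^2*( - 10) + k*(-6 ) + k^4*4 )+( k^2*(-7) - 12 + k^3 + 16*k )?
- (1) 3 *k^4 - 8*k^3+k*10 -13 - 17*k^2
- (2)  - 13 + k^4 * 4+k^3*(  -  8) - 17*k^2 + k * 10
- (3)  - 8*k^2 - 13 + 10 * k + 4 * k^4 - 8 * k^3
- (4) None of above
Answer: 2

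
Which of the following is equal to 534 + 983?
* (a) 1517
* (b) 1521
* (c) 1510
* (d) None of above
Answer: a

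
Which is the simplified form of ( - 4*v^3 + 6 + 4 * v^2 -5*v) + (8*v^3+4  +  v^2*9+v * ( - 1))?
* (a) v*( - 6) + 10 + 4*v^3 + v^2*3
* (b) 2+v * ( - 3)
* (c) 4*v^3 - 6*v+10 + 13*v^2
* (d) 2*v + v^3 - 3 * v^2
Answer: c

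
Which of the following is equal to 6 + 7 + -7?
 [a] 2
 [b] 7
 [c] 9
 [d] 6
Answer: d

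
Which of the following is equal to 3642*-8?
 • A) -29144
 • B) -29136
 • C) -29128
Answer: B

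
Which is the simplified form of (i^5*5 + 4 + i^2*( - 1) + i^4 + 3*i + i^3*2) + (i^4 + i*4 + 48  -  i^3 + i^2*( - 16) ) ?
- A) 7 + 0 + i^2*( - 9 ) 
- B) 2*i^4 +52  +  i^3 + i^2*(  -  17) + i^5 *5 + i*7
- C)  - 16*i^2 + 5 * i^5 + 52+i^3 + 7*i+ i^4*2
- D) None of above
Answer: B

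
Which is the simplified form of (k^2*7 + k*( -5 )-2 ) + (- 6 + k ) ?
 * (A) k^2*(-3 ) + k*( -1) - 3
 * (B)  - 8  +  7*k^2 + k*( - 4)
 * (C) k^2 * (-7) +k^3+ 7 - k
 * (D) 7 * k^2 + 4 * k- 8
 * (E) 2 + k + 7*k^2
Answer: B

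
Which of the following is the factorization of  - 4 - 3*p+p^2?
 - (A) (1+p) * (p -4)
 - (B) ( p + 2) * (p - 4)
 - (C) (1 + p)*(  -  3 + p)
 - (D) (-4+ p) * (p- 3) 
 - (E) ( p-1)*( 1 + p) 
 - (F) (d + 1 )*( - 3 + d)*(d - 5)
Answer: A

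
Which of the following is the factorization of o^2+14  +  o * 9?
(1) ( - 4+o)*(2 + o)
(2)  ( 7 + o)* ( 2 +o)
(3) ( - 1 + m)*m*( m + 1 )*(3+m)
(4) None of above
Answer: 2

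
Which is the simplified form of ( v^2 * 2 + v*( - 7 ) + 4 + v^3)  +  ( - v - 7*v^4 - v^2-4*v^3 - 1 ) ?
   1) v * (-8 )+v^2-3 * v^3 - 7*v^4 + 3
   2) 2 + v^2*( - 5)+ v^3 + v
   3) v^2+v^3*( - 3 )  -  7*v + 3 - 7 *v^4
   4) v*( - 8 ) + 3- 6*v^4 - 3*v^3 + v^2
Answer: 1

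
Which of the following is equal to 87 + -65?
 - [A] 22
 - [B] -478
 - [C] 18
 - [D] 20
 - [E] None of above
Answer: A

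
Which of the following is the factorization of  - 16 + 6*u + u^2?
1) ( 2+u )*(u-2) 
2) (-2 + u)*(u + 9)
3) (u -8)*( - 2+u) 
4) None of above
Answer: 4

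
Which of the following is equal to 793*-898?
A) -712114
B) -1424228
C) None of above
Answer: A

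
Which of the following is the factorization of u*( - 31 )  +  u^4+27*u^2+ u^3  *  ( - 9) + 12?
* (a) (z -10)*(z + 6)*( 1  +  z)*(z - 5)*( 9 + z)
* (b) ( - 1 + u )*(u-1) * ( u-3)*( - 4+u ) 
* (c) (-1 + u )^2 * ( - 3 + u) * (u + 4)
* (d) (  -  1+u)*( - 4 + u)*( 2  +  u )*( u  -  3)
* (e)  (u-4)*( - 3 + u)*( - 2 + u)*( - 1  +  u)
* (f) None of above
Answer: b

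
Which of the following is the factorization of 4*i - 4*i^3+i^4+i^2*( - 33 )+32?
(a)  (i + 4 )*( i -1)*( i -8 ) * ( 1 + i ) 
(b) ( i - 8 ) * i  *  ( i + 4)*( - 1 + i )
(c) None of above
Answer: a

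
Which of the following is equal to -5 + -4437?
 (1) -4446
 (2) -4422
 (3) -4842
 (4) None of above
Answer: 4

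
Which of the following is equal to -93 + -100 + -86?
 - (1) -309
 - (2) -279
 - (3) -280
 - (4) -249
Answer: 2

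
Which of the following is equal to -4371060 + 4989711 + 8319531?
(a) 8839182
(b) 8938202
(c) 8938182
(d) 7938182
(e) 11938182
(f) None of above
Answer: c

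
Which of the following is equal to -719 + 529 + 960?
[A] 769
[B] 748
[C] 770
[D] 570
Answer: C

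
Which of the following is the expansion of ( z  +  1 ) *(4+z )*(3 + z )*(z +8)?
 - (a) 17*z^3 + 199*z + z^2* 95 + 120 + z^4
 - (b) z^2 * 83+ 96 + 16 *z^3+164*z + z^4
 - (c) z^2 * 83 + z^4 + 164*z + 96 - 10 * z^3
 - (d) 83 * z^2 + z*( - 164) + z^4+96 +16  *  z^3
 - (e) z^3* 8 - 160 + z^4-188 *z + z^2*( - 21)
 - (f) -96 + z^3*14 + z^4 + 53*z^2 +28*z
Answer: b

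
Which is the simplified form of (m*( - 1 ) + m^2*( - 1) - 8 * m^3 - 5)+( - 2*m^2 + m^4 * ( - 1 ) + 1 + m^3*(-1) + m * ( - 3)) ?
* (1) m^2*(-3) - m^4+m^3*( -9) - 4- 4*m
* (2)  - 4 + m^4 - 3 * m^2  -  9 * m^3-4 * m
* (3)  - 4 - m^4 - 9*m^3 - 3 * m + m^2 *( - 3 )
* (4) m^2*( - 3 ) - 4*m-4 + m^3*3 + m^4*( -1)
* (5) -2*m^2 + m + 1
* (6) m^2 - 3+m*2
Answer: 1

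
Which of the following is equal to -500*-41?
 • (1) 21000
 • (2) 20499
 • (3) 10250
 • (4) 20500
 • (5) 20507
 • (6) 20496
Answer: 4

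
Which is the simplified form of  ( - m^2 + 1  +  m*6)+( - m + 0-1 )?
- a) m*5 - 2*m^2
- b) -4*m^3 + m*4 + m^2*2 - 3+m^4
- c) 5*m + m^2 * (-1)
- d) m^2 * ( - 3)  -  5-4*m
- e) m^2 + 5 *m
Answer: c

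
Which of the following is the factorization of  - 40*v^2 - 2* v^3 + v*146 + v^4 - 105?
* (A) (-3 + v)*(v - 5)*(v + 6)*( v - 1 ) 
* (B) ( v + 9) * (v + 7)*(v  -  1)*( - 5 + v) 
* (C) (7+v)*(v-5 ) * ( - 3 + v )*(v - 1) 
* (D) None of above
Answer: C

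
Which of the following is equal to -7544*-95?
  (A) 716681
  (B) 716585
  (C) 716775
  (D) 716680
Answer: D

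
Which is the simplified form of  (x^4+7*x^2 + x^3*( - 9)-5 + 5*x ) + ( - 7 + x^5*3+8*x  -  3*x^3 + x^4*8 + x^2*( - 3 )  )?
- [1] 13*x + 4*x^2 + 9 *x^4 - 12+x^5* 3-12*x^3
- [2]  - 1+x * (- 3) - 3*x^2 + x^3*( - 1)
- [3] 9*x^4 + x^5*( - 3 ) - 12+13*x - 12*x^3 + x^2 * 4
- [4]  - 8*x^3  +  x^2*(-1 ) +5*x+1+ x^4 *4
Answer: 1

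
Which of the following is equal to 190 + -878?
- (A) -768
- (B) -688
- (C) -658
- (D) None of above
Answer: B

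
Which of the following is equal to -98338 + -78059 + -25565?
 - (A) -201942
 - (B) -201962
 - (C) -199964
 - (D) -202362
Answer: B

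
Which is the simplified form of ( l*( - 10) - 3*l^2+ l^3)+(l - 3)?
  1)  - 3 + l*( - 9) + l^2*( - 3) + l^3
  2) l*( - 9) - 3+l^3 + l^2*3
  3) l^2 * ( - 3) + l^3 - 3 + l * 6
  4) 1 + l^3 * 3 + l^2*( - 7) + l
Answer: 1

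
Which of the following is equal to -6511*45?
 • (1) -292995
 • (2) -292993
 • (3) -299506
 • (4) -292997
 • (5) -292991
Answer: 1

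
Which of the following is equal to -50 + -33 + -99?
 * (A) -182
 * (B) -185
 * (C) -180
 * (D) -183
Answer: A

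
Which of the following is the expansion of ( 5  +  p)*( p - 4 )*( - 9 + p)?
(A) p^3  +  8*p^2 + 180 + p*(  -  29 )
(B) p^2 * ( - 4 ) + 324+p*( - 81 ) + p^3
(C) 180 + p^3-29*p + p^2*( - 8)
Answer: C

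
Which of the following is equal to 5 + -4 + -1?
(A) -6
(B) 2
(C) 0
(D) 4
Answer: C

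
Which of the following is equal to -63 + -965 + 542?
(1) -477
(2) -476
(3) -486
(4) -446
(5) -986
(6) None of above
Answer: 3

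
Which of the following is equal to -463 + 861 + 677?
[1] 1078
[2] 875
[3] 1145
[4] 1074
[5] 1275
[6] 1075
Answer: 6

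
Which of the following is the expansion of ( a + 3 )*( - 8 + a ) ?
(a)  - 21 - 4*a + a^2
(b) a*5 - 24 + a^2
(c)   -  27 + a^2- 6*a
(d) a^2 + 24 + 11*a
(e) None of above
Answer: e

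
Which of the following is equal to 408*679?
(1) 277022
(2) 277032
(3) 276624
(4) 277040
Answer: 2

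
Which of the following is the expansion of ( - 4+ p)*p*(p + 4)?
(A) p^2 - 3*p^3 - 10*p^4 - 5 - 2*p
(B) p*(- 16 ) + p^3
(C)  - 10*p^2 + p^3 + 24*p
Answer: B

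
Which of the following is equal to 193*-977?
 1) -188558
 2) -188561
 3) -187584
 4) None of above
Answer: 2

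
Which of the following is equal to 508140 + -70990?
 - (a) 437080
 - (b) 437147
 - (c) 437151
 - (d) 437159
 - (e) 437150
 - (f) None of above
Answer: e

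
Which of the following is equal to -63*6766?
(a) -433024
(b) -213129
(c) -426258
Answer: c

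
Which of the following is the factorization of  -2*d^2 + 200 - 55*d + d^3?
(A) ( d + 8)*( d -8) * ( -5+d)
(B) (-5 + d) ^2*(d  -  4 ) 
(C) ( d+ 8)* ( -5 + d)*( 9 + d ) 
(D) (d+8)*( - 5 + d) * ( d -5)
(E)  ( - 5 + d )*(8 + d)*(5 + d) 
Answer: D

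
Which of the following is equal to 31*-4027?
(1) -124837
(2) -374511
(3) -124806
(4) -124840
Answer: 1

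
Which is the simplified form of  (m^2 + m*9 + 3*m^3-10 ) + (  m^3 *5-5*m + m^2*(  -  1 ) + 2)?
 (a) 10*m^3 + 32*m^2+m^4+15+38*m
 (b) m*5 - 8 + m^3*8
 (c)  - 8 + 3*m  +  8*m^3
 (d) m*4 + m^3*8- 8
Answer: d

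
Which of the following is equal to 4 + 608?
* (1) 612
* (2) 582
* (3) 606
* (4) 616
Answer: 1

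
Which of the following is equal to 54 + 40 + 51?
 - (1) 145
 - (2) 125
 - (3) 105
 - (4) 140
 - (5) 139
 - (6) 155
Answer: 1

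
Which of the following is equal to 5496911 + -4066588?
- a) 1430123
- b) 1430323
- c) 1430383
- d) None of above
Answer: b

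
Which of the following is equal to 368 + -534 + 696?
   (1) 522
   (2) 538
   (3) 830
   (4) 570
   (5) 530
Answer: 5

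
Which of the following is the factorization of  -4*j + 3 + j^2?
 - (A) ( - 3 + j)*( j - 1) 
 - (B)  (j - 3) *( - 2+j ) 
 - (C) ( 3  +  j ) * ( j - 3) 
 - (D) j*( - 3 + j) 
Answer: A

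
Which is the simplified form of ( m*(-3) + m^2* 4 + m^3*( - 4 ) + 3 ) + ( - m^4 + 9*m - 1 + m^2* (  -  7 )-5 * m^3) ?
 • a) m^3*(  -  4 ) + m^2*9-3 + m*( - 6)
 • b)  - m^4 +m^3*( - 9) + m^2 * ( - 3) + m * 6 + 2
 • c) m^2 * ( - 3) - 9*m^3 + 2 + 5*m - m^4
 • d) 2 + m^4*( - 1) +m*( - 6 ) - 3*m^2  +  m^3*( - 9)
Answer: b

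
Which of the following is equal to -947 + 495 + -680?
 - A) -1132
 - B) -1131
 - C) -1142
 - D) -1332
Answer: A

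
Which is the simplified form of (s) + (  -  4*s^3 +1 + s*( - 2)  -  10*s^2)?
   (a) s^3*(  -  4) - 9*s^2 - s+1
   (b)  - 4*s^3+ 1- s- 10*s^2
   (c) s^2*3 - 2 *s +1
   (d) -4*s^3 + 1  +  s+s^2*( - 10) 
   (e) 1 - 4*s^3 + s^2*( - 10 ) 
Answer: b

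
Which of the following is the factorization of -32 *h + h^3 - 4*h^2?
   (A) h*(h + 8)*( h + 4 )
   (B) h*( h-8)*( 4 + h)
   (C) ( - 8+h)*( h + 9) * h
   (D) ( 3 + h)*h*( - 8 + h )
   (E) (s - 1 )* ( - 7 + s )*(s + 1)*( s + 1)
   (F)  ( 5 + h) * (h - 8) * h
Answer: B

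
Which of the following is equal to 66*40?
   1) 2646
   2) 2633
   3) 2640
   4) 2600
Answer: 3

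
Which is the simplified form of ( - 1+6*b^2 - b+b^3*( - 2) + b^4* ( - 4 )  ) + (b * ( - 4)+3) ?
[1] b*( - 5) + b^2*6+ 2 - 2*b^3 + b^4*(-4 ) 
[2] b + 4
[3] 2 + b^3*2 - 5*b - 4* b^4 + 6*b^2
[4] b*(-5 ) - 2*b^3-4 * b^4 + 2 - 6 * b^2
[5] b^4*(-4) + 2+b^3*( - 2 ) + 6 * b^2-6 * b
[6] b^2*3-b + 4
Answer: 1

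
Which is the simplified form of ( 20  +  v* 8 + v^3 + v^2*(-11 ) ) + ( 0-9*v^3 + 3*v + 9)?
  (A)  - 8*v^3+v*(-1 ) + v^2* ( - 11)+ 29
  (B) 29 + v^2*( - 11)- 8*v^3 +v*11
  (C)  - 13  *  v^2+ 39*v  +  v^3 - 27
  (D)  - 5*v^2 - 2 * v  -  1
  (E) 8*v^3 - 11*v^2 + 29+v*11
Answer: B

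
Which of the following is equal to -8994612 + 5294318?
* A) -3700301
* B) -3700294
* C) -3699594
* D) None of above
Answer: B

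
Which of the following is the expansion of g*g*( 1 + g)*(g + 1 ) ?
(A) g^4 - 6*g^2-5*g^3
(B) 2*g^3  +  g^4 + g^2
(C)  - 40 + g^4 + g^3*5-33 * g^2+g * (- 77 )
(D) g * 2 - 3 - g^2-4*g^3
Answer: B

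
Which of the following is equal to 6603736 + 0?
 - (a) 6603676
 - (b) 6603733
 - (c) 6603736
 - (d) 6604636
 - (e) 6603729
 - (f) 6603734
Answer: c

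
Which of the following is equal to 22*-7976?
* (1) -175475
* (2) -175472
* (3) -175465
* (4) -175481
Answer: 2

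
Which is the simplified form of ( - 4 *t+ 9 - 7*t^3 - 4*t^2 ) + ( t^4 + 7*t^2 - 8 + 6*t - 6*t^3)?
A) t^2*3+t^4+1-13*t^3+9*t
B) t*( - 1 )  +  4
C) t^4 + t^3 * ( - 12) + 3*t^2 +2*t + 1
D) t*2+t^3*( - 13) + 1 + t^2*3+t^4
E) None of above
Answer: D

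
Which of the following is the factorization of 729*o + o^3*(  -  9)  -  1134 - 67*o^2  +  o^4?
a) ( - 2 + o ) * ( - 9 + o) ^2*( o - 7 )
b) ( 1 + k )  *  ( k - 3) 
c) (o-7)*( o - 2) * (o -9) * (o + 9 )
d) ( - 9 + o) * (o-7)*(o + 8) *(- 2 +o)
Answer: c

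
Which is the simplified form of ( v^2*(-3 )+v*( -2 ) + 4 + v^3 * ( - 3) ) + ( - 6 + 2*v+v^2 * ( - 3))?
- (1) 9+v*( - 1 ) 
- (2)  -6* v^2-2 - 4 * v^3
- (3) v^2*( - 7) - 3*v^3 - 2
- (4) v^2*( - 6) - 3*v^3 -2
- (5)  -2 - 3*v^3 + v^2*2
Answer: 4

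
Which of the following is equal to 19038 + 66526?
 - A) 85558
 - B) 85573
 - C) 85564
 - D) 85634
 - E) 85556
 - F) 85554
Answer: C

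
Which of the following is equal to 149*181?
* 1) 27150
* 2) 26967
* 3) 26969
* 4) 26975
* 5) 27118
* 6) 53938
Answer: 3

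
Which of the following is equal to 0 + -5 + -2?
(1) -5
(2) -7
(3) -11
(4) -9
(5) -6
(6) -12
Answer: 2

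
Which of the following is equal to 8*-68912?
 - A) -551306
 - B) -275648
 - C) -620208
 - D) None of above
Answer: D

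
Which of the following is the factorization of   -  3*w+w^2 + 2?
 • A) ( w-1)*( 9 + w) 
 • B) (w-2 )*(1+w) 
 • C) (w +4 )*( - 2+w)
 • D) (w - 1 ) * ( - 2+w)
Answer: D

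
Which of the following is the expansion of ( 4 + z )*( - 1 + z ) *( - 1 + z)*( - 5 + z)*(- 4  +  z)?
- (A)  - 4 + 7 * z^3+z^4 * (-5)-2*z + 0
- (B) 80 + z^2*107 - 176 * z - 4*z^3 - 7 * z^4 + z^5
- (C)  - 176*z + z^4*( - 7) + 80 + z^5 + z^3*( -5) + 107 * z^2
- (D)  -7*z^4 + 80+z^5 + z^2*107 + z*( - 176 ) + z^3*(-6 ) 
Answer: C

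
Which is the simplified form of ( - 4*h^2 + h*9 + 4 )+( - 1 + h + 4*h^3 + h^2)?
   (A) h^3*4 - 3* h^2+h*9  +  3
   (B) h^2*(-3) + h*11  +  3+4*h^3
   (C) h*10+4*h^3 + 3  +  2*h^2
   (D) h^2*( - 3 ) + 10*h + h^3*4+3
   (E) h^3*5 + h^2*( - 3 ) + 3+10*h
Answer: D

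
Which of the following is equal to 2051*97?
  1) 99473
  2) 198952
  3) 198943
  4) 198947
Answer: 4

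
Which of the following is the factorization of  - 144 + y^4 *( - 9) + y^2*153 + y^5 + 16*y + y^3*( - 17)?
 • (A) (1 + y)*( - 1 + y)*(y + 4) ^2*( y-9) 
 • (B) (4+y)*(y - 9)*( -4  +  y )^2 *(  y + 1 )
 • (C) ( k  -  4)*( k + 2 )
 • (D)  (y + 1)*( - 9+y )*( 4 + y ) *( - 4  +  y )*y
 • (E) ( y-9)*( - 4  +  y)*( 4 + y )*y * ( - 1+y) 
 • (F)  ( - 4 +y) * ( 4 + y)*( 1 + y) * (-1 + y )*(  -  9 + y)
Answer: F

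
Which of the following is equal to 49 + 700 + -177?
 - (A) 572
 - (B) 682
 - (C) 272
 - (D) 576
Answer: A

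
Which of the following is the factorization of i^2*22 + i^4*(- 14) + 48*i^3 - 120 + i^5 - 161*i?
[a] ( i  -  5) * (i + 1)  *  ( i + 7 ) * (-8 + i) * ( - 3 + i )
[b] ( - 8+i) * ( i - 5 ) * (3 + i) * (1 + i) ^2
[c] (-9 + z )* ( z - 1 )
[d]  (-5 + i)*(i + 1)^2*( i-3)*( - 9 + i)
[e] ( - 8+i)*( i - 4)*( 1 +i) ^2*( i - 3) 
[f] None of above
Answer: f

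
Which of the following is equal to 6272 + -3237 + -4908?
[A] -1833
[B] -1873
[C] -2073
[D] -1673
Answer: B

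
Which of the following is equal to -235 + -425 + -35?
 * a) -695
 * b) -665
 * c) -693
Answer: a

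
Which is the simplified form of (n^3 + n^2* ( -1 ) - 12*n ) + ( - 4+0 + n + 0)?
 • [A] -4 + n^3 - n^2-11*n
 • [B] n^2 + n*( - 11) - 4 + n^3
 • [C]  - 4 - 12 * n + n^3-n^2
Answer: A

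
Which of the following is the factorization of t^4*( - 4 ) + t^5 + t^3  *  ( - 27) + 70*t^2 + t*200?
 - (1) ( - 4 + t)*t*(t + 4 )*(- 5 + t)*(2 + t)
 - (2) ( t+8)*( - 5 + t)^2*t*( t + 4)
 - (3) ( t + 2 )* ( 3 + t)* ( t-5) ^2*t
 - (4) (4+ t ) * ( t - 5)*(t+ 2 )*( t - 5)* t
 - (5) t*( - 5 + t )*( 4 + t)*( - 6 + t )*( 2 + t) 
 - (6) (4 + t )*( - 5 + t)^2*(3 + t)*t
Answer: 4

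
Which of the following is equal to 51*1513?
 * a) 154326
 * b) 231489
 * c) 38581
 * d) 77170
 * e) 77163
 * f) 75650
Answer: e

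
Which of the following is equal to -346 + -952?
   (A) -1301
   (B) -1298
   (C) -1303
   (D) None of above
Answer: B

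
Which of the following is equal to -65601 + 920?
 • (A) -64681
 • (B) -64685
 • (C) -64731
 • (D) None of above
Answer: A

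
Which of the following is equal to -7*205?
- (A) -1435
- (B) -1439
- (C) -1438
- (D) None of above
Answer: A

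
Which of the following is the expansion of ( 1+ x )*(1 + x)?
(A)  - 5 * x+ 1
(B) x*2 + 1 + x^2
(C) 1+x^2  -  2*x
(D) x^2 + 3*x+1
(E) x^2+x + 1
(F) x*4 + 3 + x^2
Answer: B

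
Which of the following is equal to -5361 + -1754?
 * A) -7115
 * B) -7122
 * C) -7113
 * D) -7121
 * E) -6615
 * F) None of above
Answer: A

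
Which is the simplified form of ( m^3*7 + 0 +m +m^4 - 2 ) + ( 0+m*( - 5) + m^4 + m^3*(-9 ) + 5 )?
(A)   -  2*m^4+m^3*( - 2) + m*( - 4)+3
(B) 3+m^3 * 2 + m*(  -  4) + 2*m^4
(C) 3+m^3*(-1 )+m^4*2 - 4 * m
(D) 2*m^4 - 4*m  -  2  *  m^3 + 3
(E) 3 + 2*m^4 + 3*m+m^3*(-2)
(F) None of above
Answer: D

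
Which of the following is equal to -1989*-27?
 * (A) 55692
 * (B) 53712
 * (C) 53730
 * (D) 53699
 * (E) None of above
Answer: E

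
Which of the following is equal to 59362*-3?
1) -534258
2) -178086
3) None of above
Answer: 2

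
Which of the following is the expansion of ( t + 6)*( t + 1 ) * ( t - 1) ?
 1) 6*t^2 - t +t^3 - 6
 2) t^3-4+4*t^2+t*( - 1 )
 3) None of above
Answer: 1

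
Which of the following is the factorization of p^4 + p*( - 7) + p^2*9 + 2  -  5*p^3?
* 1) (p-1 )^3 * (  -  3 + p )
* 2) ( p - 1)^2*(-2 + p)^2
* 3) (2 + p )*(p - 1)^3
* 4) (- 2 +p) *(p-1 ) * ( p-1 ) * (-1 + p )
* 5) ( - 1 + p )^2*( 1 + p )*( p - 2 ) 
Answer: 4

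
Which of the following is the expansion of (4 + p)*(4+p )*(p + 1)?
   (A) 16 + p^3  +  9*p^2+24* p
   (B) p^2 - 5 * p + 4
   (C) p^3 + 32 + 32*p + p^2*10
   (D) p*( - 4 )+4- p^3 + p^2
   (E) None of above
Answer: A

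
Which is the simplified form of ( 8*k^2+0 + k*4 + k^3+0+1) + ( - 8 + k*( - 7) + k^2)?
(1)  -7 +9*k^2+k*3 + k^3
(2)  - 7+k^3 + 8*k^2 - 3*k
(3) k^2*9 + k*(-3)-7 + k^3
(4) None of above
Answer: 3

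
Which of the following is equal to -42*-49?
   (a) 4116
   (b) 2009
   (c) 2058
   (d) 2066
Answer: c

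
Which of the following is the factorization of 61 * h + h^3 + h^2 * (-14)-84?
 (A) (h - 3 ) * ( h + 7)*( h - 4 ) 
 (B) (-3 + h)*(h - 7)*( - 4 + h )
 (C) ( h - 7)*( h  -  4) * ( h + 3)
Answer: B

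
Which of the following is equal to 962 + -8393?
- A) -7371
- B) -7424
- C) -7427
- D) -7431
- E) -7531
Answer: D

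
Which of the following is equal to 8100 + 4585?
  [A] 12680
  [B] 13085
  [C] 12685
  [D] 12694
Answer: C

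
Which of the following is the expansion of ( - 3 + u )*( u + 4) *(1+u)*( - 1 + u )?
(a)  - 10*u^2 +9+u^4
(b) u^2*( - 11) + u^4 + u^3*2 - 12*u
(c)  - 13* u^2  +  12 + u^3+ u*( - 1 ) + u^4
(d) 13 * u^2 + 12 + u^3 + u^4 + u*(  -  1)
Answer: c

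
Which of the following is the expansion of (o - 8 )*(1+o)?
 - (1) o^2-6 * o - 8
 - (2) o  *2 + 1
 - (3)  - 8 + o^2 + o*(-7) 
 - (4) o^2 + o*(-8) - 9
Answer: 3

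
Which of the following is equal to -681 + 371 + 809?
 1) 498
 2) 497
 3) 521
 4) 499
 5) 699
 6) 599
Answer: 4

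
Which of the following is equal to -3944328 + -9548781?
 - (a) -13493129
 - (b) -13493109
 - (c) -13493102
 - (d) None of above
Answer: b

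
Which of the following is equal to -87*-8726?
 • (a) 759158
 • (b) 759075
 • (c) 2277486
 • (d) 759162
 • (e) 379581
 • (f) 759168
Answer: d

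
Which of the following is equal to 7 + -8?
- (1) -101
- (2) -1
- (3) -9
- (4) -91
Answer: 2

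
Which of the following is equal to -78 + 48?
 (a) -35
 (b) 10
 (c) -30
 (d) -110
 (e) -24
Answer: c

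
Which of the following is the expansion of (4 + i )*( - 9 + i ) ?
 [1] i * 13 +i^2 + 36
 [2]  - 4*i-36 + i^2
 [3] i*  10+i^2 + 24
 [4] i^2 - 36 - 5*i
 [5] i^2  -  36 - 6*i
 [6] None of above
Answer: 4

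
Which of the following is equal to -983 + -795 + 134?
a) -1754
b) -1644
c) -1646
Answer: b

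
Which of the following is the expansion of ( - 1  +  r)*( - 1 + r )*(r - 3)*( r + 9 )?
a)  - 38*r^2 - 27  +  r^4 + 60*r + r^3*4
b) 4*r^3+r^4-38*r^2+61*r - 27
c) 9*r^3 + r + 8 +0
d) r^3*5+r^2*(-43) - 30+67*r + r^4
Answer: a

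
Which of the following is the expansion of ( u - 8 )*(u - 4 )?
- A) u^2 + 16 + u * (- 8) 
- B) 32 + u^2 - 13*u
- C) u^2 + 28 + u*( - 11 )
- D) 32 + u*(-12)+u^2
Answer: D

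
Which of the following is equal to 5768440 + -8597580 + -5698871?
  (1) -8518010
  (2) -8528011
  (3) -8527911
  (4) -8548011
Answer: 2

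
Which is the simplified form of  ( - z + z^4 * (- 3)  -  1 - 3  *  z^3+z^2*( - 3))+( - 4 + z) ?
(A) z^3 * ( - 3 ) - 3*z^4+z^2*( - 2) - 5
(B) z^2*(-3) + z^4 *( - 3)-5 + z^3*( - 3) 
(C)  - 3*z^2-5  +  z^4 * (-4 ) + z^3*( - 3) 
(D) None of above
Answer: B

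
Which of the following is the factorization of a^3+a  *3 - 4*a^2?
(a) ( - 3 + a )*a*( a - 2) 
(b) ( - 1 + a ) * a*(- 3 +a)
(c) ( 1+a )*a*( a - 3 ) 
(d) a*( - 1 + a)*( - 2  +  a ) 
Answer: b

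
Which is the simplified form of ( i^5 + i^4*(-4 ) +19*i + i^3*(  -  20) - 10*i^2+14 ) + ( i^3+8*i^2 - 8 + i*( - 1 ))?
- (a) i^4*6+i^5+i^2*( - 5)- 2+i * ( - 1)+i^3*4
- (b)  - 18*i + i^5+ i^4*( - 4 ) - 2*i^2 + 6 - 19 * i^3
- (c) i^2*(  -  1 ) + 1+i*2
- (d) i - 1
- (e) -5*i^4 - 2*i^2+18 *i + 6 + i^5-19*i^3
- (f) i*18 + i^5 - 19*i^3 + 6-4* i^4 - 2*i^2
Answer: f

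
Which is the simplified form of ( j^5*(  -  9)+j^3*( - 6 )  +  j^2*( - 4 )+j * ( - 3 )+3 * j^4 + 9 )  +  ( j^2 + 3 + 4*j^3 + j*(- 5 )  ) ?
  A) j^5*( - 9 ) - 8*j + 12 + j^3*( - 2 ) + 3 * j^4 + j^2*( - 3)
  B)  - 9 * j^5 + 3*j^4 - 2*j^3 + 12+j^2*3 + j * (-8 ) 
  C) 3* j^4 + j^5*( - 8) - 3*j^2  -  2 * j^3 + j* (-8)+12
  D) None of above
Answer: A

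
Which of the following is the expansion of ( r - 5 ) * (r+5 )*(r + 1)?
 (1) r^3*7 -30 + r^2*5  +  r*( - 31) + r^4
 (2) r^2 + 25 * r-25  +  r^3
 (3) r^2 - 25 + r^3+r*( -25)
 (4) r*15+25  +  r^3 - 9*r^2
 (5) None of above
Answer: 3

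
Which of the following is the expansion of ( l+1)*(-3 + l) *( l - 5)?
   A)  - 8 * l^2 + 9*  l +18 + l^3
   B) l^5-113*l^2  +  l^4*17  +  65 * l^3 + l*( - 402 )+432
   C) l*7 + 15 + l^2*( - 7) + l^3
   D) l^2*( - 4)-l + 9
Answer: C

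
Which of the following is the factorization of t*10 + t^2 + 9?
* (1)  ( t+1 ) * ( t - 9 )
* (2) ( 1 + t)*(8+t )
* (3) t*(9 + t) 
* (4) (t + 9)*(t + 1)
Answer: 4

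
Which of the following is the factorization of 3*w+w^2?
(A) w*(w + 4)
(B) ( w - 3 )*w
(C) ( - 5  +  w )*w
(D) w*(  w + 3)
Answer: D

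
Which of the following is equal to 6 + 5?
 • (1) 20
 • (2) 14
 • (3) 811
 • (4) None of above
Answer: 4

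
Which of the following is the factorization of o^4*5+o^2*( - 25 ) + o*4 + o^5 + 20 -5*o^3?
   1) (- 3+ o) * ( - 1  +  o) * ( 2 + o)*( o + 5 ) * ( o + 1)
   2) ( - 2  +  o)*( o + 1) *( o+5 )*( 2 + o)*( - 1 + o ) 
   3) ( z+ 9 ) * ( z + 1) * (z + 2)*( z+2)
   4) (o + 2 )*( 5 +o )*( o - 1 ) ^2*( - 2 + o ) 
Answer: 2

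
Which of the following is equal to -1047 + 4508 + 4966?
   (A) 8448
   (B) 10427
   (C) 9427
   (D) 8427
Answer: D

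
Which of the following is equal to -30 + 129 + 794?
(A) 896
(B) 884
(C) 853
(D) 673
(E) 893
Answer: E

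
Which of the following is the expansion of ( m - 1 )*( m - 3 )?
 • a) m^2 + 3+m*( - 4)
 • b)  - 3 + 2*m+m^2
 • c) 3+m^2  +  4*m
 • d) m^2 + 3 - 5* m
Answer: a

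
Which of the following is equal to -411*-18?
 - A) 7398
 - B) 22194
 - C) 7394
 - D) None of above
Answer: A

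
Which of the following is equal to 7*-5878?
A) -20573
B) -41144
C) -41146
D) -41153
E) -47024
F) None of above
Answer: C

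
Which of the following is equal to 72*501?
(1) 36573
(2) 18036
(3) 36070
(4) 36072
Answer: 4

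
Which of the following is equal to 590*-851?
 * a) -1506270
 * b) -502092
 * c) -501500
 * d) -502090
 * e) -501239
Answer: d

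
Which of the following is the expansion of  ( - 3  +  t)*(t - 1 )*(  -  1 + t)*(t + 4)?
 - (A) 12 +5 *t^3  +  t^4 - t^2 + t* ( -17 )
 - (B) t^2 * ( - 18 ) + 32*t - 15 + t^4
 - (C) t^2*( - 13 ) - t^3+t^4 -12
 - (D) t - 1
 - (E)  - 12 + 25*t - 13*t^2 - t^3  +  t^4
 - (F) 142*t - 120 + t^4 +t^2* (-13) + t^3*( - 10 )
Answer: E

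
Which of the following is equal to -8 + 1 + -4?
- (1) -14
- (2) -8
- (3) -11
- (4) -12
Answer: 3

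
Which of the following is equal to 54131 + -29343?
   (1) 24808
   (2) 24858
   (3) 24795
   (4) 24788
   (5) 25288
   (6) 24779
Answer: 4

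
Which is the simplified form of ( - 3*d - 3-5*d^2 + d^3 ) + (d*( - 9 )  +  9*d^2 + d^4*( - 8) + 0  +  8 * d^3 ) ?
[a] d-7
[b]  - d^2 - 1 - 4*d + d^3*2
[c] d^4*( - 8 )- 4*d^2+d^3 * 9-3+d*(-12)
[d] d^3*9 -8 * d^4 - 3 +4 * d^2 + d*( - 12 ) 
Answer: d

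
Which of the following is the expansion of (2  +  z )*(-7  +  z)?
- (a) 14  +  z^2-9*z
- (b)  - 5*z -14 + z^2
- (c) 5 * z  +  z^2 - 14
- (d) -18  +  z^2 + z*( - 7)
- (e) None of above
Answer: b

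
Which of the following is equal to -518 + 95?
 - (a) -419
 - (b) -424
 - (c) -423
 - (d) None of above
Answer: c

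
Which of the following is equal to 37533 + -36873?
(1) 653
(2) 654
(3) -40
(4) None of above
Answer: 4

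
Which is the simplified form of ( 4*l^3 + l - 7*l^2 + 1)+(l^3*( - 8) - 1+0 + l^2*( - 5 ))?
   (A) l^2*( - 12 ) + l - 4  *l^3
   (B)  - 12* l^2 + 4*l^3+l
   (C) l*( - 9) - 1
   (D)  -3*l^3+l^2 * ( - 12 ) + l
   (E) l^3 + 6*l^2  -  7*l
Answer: A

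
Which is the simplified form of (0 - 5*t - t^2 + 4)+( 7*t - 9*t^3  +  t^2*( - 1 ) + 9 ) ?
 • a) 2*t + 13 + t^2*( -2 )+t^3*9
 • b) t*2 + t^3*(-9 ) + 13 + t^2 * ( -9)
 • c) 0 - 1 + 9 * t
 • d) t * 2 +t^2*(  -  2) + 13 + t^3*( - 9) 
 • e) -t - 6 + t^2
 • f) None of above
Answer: d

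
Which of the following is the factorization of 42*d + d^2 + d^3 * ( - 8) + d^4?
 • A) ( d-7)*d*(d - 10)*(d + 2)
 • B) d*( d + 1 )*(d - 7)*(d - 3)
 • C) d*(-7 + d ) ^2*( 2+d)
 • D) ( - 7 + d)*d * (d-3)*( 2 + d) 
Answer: D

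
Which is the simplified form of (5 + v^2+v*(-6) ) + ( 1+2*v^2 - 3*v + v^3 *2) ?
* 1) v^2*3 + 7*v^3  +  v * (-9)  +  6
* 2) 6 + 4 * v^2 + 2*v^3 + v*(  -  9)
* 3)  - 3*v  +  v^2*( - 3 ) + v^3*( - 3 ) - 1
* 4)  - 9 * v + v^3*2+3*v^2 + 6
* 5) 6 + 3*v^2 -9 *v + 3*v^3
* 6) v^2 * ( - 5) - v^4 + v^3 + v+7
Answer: 4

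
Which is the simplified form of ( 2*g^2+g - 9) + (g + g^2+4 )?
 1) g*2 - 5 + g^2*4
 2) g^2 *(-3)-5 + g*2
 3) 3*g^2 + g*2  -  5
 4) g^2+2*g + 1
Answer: 3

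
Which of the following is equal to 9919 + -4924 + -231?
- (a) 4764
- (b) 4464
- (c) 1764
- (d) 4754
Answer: a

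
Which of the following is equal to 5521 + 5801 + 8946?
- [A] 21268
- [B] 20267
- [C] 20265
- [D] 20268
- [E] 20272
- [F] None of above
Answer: D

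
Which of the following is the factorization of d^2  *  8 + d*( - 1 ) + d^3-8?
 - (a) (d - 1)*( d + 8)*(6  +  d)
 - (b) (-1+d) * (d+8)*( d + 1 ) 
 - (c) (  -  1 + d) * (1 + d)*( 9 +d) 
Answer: b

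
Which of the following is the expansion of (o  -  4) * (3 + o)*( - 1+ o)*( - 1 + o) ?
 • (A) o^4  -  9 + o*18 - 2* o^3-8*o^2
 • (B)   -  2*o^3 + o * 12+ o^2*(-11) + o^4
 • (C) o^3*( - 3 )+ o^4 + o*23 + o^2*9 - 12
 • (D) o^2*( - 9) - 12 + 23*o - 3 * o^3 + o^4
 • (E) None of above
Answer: D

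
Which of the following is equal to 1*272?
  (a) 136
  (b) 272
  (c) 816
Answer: b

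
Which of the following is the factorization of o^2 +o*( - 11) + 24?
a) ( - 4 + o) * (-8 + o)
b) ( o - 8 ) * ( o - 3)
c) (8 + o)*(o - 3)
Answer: b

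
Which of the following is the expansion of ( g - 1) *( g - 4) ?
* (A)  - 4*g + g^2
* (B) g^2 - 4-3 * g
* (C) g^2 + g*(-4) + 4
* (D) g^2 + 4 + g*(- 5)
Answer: D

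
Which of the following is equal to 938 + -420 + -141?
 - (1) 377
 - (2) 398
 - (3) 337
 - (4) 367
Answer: 1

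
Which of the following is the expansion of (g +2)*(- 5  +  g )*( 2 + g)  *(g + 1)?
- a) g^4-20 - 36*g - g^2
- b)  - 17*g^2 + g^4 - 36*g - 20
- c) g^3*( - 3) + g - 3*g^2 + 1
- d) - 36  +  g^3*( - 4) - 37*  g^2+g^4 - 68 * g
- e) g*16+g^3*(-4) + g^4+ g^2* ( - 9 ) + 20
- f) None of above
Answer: b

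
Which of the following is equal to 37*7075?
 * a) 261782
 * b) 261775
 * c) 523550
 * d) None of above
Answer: b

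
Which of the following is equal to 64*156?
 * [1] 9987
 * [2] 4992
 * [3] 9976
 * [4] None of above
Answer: 4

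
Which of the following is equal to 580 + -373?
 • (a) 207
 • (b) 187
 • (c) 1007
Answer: a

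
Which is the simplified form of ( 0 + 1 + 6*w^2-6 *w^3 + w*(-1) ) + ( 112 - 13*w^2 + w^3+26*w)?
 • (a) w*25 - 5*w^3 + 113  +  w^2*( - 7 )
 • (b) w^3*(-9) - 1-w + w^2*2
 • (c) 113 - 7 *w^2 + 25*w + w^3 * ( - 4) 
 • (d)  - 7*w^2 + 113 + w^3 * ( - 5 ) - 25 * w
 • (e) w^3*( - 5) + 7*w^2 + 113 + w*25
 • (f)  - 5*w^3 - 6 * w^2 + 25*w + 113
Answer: a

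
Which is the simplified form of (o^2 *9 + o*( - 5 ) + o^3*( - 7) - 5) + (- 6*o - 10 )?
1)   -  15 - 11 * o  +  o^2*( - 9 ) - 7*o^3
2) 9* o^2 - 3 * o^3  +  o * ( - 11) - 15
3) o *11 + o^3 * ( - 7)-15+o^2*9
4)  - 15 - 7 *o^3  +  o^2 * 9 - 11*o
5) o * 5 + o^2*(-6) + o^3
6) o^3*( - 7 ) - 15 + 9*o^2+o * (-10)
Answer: 4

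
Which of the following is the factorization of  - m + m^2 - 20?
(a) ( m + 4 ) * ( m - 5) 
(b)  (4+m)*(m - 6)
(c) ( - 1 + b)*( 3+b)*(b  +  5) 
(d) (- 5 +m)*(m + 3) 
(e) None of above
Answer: a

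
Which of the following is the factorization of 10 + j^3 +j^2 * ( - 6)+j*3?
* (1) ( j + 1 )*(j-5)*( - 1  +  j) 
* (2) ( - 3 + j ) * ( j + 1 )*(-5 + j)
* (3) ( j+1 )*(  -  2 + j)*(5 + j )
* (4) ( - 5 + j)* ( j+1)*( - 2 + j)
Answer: 4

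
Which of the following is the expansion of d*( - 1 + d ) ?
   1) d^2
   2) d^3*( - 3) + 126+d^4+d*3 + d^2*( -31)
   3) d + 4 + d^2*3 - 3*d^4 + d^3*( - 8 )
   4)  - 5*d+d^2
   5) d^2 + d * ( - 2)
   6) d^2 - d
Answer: 6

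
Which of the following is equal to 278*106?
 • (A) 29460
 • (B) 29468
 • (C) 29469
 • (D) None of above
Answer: B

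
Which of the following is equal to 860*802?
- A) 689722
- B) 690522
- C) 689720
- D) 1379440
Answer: C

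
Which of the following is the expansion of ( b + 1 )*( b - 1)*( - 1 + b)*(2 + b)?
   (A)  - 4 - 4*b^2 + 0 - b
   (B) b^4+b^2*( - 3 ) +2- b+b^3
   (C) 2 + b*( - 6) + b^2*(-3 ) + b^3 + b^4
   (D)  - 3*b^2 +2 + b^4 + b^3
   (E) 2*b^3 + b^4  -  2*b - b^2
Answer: B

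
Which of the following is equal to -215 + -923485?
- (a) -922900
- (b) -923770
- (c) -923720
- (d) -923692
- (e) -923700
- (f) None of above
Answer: e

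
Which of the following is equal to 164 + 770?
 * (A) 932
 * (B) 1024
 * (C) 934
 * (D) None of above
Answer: C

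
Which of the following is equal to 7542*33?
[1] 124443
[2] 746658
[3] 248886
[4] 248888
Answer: 3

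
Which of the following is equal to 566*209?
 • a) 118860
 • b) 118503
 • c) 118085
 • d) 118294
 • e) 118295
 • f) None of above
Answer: d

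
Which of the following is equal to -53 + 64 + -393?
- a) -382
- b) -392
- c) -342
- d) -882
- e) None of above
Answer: a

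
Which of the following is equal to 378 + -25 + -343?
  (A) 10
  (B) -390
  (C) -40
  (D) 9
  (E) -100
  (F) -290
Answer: A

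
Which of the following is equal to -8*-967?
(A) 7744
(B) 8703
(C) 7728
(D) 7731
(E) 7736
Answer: E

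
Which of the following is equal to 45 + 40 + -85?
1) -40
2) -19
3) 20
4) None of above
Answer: 4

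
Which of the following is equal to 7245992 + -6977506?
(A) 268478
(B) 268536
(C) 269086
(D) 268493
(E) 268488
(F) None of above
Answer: F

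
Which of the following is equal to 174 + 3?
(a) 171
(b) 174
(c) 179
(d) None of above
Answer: d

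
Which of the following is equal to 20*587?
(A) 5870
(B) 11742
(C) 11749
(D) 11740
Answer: D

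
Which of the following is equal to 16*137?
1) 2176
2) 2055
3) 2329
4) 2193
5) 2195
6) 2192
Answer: 6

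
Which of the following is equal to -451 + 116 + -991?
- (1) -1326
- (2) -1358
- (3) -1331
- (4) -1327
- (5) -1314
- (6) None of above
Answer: 1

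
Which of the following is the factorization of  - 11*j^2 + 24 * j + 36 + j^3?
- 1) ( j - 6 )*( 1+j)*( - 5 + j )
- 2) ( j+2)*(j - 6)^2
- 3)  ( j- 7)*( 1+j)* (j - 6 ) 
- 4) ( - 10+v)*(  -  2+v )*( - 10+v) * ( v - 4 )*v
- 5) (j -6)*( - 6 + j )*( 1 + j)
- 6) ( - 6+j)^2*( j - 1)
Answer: 5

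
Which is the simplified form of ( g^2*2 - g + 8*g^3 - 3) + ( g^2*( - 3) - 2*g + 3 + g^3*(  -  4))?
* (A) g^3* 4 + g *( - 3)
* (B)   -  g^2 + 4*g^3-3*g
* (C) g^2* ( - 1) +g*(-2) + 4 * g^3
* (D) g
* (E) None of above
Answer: B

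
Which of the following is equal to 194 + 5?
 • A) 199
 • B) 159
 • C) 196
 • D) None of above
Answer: A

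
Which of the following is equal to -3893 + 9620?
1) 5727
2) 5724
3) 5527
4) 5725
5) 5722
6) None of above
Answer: 1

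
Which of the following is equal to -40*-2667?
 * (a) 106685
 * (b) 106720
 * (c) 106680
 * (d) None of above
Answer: c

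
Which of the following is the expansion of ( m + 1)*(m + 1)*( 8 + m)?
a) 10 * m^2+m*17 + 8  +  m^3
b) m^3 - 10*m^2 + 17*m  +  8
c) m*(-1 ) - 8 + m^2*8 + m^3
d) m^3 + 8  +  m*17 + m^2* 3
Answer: a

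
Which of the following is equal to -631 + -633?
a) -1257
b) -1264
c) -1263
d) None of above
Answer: b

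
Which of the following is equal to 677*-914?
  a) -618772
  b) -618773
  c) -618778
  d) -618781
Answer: c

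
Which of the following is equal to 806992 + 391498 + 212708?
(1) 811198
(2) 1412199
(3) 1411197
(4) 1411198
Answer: 4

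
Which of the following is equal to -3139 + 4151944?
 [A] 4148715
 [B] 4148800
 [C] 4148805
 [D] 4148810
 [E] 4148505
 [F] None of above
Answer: C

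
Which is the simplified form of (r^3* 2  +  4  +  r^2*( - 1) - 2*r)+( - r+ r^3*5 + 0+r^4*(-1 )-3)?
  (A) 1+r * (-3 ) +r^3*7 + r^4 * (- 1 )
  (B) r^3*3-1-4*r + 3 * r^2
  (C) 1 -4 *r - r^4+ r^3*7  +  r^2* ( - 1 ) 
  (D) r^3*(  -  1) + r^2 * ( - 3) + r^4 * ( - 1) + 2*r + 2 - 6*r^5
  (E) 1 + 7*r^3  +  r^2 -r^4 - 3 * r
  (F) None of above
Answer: F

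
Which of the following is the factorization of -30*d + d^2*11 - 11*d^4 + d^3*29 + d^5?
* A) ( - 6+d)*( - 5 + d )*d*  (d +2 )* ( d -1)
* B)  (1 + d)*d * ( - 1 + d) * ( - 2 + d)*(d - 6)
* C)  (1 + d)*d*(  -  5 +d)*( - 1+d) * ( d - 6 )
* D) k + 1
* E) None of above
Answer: C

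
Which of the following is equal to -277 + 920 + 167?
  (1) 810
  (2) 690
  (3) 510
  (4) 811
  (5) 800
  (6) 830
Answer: 1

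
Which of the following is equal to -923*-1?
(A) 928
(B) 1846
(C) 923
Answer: C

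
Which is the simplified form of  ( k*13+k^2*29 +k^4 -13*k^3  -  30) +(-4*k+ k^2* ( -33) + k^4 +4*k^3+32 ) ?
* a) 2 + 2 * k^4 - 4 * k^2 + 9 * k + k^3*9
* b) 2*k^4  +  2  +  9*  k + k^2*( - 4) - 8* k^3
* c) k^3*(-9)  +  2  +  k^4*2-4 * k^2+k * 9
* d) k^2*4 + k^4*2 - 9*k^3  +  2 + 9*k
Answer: c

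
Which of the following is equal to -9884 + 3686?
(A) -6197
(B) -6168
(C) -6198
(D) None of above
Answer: C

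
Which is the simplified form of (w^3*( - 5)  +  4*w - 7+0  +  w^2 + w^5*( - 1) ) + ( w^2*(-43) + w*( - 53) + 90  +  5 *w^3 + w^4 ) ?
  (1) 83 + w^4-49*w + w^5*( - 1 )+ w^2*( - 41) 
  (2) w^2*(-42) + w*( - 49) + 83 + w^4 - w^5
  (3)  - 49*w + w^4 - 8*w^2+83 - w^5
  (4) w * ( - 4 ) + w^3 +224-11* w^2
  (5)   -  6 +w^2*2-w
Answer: 2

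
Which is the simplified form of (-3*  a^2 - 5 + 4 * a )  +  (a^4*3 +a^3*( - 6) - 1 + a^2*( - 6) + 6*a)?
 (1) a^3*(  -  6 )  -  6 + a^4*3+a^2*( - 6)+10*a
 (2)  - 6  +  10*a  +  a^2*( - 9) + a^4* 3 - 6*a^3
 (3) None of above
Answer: 2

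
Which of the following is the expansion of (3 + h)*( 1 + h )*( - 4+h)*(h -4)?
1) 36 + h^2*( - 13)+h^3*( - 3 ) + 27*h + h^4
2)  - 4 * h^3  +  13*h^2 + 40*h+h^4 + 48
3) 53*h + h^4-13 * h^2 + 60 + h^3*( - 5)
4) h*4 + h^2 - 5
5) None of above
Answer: 5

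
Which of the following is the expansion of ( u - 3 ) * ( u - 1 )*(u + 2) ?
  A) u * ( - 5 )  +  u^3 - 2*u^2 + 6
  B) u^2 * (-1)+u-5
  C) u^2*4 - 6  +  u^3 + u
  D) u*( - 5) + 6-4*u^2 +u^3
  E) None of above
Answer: A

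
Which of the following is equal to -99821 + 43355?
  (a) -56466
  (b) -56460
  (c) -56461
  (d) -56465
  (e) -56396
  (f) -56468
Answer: a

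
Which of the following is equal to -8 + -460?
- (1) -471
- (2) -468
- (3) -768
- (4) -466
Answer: 2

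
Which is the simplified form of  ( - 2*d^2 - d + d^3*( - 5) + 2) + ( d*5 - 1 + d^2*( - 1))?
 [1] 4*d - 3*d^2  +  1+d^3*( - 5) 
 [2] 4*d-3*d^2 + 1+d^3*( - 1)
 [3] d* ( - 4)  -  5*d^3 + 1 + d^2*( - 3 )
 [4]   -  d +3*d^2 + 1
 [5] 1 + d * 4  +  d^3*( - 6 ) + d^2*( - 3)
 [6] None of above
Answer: 1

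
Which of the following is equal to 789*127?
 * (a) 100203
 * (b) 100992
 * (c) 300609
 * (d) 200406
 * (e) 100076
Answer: a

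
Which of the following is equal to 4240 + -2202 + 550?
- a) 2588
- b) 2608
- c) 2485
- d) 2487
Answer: a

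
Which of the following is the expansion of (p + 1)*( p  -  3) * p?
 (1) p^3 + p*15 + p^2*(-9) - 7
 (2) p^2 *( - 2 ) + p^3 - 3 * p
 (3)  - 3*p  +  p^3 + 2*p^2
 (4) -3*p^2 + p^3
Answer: 2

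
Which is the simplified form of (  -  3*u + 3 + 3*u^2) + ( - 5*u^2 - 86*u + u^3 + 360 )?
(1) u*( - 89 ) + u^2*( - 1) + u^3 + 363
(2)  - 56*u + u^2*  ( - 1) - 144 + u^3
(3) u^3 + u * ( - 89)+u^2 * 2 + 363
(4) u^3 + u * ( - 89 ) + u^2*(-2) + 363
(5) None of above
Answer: 4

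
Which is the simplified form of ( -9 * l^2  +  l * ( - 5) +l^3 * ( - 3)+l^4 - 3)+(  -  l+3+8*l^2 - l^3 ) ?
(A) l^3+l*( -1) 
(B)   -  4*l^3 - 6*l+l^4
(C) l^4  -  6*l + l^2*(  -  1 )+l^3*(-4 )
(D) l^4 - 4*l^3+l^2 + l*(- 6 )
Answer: C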